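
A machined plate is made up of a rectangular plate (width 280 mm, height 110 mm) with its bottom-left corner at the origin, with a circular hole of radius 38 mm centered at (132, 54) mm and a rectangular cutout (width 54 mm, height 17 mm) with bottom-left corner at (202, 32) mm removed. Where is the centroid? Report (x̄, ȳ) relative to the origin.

x̄ = 138.21 mm, ȳ = 55.70 mm

Part | A | x̄ᵢ | ȳᵢ | A·x̄ᵢ | A·ȳᵢ
plate | 30800.00 | 140.00 | 55.00 | 4312000.00 | 1694000.00
hole 1 | -4536.46 | 132.00 | 54.00 | -598812.69 | -244968.83
hole 2 | -918.00 | 229.00 | 40.50 | -210222.00 | -37179.00
Σ | 25345.54 |  |  | 3502965.31 | 1411852.17
x̄ = 3502965.31 / 25345.54 = 138.21 mm
ȳ = 1411852.17 / 25345.54 = 55.70 mm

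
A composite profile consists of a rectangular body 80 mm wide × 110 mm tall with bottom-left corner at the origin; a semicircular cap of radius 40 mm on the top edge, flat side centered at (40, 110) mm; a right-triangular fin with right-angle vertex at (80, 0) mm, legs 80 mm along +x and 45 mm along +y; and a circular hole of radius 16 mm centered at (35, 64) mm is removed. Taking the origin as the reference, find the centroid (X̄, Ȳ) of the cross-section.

rectangular body: A = 80 × 110 = 8800.00, centroid at (40.00, 55.00).
semicircular top: A = ½π·40² = 2513.27, centroid at (40.00, 126.98).
triangular fin: A = ½·80·45 = 1800.00, centroid at (106.67, 15.00).
hole: A = −π·16² = -804.25, centroid at (35.00, 64.00).
ΣA = 12309.03 mm², ΣAX̄ = 616382.29 mm³, ΣAȲ = 778654.97 mm³.
X̄ = 616382.29/12309.03 = 50.08 mm; Ȳ = 778654.97/12309.03 = 63.26 mm.

X̄ = 50.08 mm, Ȳ = 63.26 mm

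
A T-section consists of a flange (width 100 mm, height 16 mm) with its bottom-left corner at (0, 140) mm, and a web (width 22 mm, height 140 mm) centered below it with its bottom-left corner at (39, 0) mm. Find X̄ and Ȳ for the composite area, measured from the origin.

Part | A | x̄ᵢ | ȳᵢ | A·x̄ᵢ | A·ȳᵢ
web | 3080.00 | 50.00 | 70.00 | 154000.00 | 215600.00
flange | 1600.00 | 50.00 | 148.00 | 80000.00 | 236800.00
Σ | 4680.00 |  |  | 234000.00 | 452400.00
X̄ = 234000.00 / 4680.00 = 50.00 mm
Ȳ = 452400.00 / 4680.00 = 96.67 mm

X̄ = 50.00 mm, Ȳ = 96.67 mm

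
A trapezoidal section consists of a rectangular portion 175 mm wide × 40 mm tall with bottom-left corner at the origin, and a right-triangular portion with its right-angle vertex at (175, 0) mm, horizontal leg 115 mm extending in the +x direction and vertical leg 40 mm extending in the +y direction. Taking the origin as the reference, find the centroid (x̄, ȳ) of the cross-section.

rectangular portion: A = 175 × 40 = 7000.00, centroid at (87.50, 20.00).
triangular portion: A = ½·115·40 = 2300.00, centroid at (213.33, 13.33).
ΣA = 9300.00 mm², ΣAx̄ = 1103166.67 mm³, ΣAȳ = 170666.67 mm³.
x̄ = 1103166.67/9300.00 = 118.62 mm; ȳ = 170666.67/9300.00 = 18.35 mm.

x̄ = 118.62 mm, ȳ = 18.35 mm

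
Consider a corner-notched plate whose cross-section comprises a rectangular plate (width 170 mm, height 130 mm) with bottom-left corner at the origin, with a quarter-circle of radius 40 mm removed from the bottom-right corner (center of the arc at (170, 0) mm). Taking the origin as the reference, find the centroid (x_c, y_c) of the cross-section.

plate: A = 170 × 130 = 22100.00, centroid at (85.00, 65.00).
removed quarter-circle: A = −¼π·40² = -1256.64, centroid at (153.02, 16.98).
ΣA = 20843.36 mm²
ΣAx_c = (22100.00)(85.00) + (-1256.64)(153.02) = 1686205.03 mm³
ΣAy_c = (22100.00)(65.00) + (-1256.64)(16.98) = 1415166.67 mm³
x_c = 1686205.03 / 20843.36 = 80.90 mm
y_c = 1415166.67 / 20843.36 = 67.90 mm

x_c = 80.90 mm, y_c = 67.90 mm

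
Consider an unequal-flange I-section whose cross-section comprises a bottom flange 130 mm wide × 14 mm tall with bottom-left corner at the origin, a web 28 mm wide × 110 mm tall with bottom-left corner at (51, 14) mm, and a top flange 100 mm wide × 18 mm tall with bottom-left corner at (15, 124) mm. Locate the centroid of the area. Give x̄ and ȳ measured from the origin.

bottom flange: A = 130 × 14 = 1820.00, centroid at (65.00, 7.00).
web: A = 28 × 110 = 3080.00, centroid at (65.00, 69.00).
top flange: A = 100 × 18 = 1800.00, centroid at (65.00, 133.00).
ΣA = 6700.00 mm²
ΣAx̄ = (1820.00)(65.00) + (3080.00)(65.00) + (1800.00)(65.00) = 435500.00 mm³
ΣAȳ = (1820.00)(7.00) + (3080.00)(69.00) + (1800.00)(133.00) = 464660.00 mm³
x̄ = 435500.00 / 6700.00 = 65.00 mm
ȳ = 464660.00 / 6700.00 = 69.35 mm

x̄ = 65.00 mm, ȳ = 69.35 mm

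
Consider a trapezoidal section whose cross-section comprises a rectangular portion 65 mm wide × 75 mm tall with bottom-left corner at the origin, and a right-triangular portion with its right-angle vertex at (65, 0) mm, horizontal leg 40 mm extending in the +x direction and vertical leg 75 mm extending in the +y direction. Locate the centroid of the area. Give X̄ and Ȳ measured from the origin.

rectangular portion: A = 65 × 75 = 4875.00, centroid at (32.50, 37.50).
triangular portion: A = ½·40·75 = 1500.00, centroid at (78.33, 25.00).
ΣA = 6375.00 mm²
ΣAX̄ = (4875.00)(32.50) + (1500.00)(78.33) = 275937.50 mm³
ΣAȲ = (4875.00)(37.50) + (1500.00)(25.00) = 220312.50 mm³
X̄ = 275937.50 / 6375.00 = 43.28 mm
Ȳ = 220312.50 / 6375.00 = 34.56 mm

X̄ = 43.28 mm, Ȳ = 34.56 mm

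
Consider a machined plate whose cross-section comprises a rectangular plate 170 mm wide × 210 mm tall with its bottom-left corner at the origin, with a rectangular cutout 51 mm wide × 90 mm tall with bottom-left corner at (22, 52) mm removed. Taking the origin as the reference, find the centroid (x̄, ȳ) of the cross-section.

plate: A = 170 × 210 = 35700.00, centroid at (85.00, 105.00).
hole: A = −(51 × 90) = -4590.00, centroid at (47.50, 97.00).
ΣA = 31110.00 mm²
ΣAx̄ = (35700.00)(85.00) + (-4590.00)(47.50) = 2816475.00 mm³
ΣAȳ = (35700.00)(105.00) + (-4590.00)(97.00) = 3303270.00 mm³
x̄ = 2816475.00 / 31110.00 = 90.53 mm
ȳ = 3303270.00 / 31110.00 = 106.18 mm

x̄ = 90.53 mm, ȳ = 106.18 mm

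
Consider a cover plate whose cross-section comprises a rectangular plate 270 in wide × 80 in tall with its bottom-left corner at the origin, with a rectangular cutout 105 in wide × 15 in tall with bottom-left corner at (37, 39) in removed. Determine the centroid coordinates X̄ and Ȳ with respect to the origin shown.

Part | A | x̄ᵢ | ȳᵢ | A·x̄ᵢ | A·ȳᵢ
plate | 21600.00 | 135.00 | 40.00 | 2916000.00 | 864000.00
hole | -1575.00 | 89.50 | 46.50 | -140962.50 | -73237.50
Σ | 20025.00 |  |  | 2775037.50 | 790762.50
X̄ = 2775037.50 / 20025.00 = 138.58 in
Ȳ = 790762.50 / 20025.00 = 39.49 in

X̄ = 138.58 in, Ȳ = 39.49 in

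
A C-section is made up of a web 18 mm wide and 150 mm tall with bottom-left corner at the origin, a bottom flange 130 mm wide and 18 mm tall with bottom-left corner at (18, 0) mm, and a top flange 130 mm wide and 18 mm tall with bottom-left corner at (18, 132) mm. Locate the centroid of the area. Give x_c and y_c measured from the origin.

x_c = 55.93 mm, y_c = 75.00 mm

web: A = 18 × 150 = 2700.00, centroid at (9.00, 75.00).
bottom flange: A = 130 × 18 = 2340.00, centroid at (83.00, 9.00).
top flange: A = 130 × 18 = 2340.00, centroid at (83.00, 141.00).
ΣA = 7380.00 mm², ΣAx_c = 412740.00 mm³, ΣAy_c = 553500.00 mm³.
x_c = 412740.00/7380.00 = 55.93 mm; y_c = 553500.00/7380.00 = 75.00 mm.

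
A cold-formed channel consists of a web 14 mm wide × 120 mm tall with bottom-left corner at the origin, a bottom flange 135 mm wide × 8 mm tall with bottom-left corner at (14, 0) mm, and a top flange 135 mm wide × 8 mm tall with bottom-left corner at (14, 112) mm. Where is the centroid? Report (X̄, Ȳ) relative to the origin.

X̄ = 48.91 mm, Ȳ = 60.00 mm

web: A = 14 × 120 = 1680.00, centroid at (7.00, 60.00).
bottom flange: A = 135 × 8 = 1080.00, centroid at (81.50, 4.00).
top flange: A = 135 × 8 = 1080.00, centroid at (81.50, 116.00).
ΣA = 3840.00 mm²
ΣAX̄ = (1680.00)(7.00) + (1080.00)(81.50) + (1080.00)(81.50) = 187800.00 mm³
ΣAȲ = (1680.00)(60.00) + (1080.00)(4.00) + (1080.00)(116.00) = 230400.00 mm³
X̄ = 187800.00 / 3840.00 = 48.91 mm
Ȳ = 230400.00 / 3840.00 = 60.00 mm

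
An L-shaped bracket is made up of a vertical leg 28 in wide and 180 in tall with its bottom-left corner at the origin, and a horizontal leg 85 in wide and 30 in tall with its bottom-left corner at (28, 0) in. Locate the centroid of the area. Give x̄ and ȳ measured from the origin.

x̄ = 32.98 in, ȳ = 64.80 in

vertical leg: A = 28 × 180 = 5040.00, centroid at (14.00, 90.00).
horizontal leg: A = 85 × 30 = 2550.00, centroid at (70.50, 15.00).
ΣA = 7590.00 in²
ΣAx̄ = (5040.00)(14.00) + (2550.00)(70.50) = 250335.00 in³
ΣAȳ = (5040.00)(90.00) + (2550.00)(15.00) = 491850.00 in³
x̄ = 250335.00 / 7590.00 = 32.98 in
ȳ = 491850.00 / 7590.00 = 64.80 in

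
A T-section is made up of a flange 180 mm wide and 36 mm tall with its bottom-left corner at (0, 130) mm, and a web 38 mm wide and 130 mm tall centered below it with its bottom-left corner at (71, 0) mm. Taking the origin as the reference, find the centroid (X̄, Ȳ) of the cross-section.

web: A = 38 × 130 = 4940.00, centroid at (90.00, 65.00).
flange: A = 180 × 36 = 6480.00, centroid at (90.00, 148.00).
ΣA = 11420.00 mm²
ΣAX̄ = (4940.00)(90.00) + (6480.00)(90.00) = 1027800.00 mm³
ΣAȲ = (4940.00)(65.00) + (6480.00)(148.00) = 1280140.00 mm³
X̄ = 1027800.00 / 11420.00 = 90.00 mm
Ȳ = 1280140.00 / 11420.00 = 112.10 mm

X̄ = 90.00 mm, Ȳ = 112.10 mm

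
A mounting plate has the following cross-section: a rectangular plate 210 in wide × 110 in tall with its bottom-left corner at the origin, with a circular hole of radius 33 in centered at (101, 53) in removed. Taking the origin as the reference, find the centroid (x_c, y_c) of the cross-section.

Part | A | x̄ᵢ | ȳᵢ | A·x̄ᵢ | A·ȳᵢ
plate | 23100.00 | 105.00 | 55.00 | 2425500.00 | 1270500.00
hole | -3421.19 | 101.00 | 53.00 | -345540.63 | -181323.30
Σ | 19678.81 |  |  | 2079959.37 | 1089176.70
x_c = 2079959.37 / 19678.81 = 105.70 in
y_c = 1089176.70 / 19678.81 = 55.35 in

x_c = 105.70 in, y_c = 55.35 in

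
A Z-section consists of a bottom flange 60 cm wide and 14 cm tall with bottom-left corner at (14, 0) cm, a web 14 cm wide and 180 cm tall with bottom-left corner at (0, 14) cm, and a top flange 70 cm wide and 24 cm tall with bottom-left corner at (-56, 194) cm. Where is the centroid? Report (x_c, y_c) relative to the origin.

bottom flange: A = 60 × 14 = 840.00, centroid at (44.00, 7.00).
web: A = 14 × 180 = 2520.00, centroid at (7.00, 104.00).
top flange: A = 70 × 24 = 1680.00, centroid at (-21.00, 206.00).
ΣA = 5040.00 cm², ΣAx_c = 19320.00 cm³, ΣAy_c = 614040.00 cm³.
x_c = 19320.00/5040.00 = 3.83 cm; y_c = 614040.00/5040.00 = 121.83 cm.

x_c = 3.83 cm, y_c = 121.83 cm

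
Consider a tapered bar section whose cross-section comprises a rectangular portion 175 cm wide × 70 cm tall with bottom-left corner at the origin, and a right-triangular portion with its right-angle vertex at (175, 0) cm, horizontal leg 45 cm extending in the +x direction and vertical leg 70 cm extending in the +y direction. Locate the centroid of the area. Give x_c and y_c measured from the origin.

Part | A | x̄ᵢ | ȳᵢ | A·x̄ᵢ | A·ȳᵢ
rectangular portion | 12250.00 | 87.50 | 35.00 | 1071875.00 | 428750.00
triangular portion | 1575.00 | 190.00 | 23.33 | 299250.00 | 36750.00
Σ | 13825.00 |  |  | 1371125.00 | 465500.00
x_c = 1371125.00 / 13825.00 = 99.18 cm
y_c = 465500.00 / 13825.00 = 33.67 cm

x_c = 99.18 cm, y_c = 33.67 cm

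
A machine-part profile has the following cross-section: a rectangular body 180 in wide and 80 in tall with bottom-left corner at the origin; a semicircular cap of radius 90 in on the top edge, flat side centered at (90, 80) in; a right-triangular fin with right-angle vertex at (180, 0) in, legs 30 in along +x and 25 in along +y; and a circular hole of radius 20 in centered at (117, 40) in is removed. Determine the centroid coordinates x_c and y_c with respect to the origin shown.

x_c = 90.14 in, y_c = 77.46 in

Part | A | x̄ᵢ | ȳᵢ | A·x̄ᵢ | A·ȳᵢ
rectangular body | 14400.00 | 90.00 | 40.00 | 1296000.00 | 576000.00
semicircular top | 12723.45 | 90.00 | 118.20 | 1145110.52 | 1503876.02
triangular fin | 375.00 | 190.00 | 8.33 | 71250.00 | 3125.00
hole | -1256.64 | 117.00 | 40.00 | -147026.54 | -50265.48
Σ | 26241.81 |  |  | 2365333.99 | 2032735.54
x_c = 2365333.99 / 26241.81 = 90.14 in
y_c = 2032735.54 / 26241.81 = 77.46 in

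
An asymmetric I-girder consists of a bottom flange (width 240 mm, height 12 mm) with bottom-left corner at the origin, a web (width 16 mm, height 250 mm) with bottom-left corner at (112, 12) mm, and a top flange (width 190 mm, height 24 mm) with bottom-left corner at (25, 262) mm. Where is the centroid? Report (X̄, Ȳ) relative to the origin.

X̄ = 120.00 mm, Ȳ = 158.63 mm

bottom flange: A = 240 × 12 = 2880.00, centroid at (120.00, 6.00).
web: A = 16 × 250 = 4000.00, centroid at (120.00, 137.00).
top flange: A = 190 × 24 = 4560.00, centroid at (120.00, 274.00).
ΣA = 11440.00 mm²
ΣAX̄ = (2880.00)(120.00) + (4000.00)(120.00) + (4560.00)(120.00) = 1372800.00 mm³
ΣAȲ = (2880.00)(6.00) + (4000.00)(137.00) + (4560.00)(274.00) = 1814720.00 mm³
X̄ = 1372800.00 / 11440.00 = 120.00 mm
Ȳ = 1814720.00 / 11440.00 = 158.63 mm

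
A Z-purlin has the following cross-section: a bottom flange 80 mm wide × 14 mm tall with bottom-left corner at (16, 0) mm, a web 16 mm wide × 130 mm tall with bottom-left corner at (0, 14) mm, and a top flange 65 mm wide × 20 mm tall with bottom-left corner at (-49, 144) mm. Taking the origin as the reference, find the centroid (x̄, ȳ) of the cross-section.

Part | A | x̄ᵢ | ȳᵢ | A·x̄ᵢ | A·ȳᵢ
bottom flange | 1120.00 | 56.00 | 7.00 | 62720.00 | 7840.00
web | 2080.00 | 8.00 | 79.00 | 16640.00 | 164320.00
top flange | 1300.00 | -16.50 | 154.00 | -21450.00 | 200200.00
Σ | 4500.00 |  |  | 57910.00 | 372360.00
x̄ = 57910.00 / 4500.00 = 12.87 mm
ȳ = 372360.00 / 4500.00 = 82.75 mm

x̄ = 12.87 mm, ȳ = 82.75 mm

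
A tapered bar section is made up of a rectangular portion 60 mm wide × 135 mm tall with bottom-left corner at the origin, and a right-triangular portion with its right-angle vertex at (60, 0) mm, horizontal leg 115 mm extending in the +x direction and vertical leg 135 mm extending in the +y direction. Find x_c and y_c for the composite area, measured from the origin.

rectangular portion: A = 60 × 135 = 8100.00, centroid at (30.00, 67.50).
triangular portion: A = ½·115·135 = 7762.50, centroid at (98.33, 45.00).
ΣA = 15862.50 mm²
ΣAx_c = (8100.00)(30.00) + (7762.50)(98.33) = 1006312.50 mm³
ΣAy_c = (8100.00)(67.50) + (7762.50)(45.00) = 896062.50 mm³
x_c = 1006312.50 / 15862.50 = 63.44 mm
y_c = 896062.50 / 15862.50 = 56.49 mm

x_c = 63.44 mm, y_c = 56.49 mm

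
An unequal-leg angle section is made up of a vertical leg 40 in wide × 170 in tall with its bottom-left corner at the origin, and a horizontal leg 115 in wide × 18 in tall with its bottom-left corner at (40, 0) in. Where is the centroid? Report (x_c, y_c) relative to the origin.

x_c = 38.09 in, y_c = 67.26 in

vertical leg: A = 40 × 170 = 6800.00, centroid at (20.00, 85.00).
horizontal leg: A = 115 × 18 = 2070.00, centroid at (97.50, 9.00).
ΣA = 8870.00 in², ΣAx_c = 337825.00 in³, ΣAy_c = 596630.00 in³.
x_c = 337825.00/8870.00 = 38.09 in; y_c = 596630.00/8870.00 = 67.26 in.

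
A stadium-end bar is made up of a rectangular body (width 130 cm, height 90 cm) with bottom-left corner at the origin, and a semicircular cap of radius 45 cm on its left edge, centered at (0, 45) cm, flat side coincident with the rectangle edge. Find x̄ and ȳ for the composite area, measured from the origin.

x̄ = 47.02 cm, ȳ = 45.00 cm

rectangular body: A = 130 × 90 = 11700.00, centroid at (65.00, 45.00).
semicircular end: A = ½π·45² = 3180.86, centroid at (-19.10, 45.00).
ΣA = 14880.86 cm², ΣAx̄ = 699750.00 cm³, ΣAȳ = 669638.82 cm³.
x̄ = 699750.00/14880.86 = 47.02 cm; ȳ = 669638.82/14880.86 = 45.00 cm.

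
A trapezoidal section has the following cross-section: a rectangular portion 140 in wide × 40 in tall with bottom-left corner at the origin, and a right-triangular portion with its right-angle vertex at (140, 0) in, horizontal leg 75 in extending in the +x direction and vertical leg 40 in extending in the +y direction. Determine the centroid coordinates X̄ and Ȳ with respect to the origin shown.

Part | A | x̄ᵢ | ȳᵢ | A·x̄ᵢ | A·ȳᵢ
rectangular portion | 5600.00 | 70.00 | 20.00 | 392000.00 | 112000.00
triangular portion | 1500.00 | 165.00 | 13.33 | 247500.00 | 20000.00
Σ | 7100.00 |  |  | 639500.00 | 132000.00
X̄ = 639500.00 / 7100.00 = 90.07 in
Ȳ = 132000.00 / 7100.00 = 18.59 in

X̄ = 90.07 in, Ȳ = 18.59 in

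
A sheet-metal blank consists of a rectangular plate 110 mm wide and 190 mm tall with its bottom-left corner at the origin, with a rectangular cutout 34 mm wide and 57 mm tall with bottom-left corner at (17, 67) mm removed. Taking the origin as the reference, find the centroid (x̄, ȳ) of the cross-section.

x̄ = 57.15 mm, ȳ = 94.95 mm

plate: A = 110 × 190 = 20900.00, centroid at (55.00, 95.00).
hole: A = −(34 × 57) = -1938.00, centroid at (34.00, 95.50).
ΣA = 18962.00 mm², ΣAx̄ = 1083608.00 mm³, ΣAȳ = 1800421.00 mm³.
x̄ = 1083608.00/18962.00 = 57.15 mm; ȳ = 1800421.00/18962.00 = 94.95 mm.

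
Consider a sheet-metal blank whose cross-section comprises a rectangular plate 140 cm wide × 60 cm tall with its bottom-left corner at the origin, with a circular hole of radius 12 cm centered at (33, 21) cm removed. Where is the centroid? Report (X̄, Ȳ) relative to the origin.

X̄ = 72.11 cm, Ȳ = 30.51 cm

plate: A = 140 × 60 = 8400.00, centroid at (70.00, 30.00).
hole: A = −π·12² = -452.39, centroid at (33.00, 21.00).
ΣA = 7947.61 cm², ΣAX̄ = 573071.15 cm³, ΣAȲ = 242499.82 cm³.
X̄ = 573071.15/7947.61 = 72.11 cm; Ȳ = 242499.82/7947.61 = 30.51 cm.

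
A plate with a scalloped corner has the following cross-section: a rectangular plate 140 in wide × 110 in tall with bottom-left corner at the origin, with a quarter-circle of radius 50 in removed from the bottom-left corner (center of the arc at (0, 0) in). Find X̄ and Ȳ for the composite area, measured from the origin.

X̄ = 77.13 in, Ȳ = 59.94 in

plate: A = 140 × 110 = 15400.00, centroid at (70.00, 55.00).
removed quarter-circle: A = −¼π·50² = -1963.50, centroid at (21.22, 21.22).
ΣA = 13436.50 in², ΣAX̄ = 1036333.33 in³, ΣAȲ = 805333.33 in³.
X̄ = 1036333.33/13436.50 = 77.13 in; Ȳ = 805333.33/13436.50 = 59.94 in.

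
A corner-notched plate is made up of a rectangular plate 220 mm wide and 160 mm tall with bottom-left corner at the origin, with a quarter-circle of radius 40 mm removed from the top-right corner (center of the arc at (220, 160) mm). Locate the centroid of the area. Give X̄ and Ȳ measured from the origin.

plate: A = 220 × 160 = 35200.00, centroid at (110.00, 80.00).
removed quarter-circle: A = −¼π·40² = -1256.64, centroid at (203.02, 143.02).
ΣA = 33943.36 mm², ΣAX̄ = 3616873.18 mm³, ΣAȲ = 2636271.40 mm³.
X̄ = 3616873.18/33943.36 = 106.56 mm; Ȳ = 2636271.40/33943.36 = 77.67 mm.

X̄ = 106.56 mm, Ȳ = 77.67 mm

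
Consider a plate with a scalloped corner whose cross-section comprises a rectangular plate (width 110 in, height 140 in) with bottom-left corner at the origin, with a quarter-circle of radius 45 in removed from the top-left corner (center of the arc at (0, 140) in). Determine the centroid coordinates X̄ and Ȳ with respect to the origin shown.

plate: A = 110 × 140 = 15400.00, centroid at (55.00, 70.00).
removed quarter-circle: A = −¼π·45² = -1590.43, centroid at (19.10, 120.90).
ΣA = 13809.57 in², ΣAX̄ = 816625.00 in³, ΣAȲ = 885714.62 in³.
X̄ = 816625.00/13809.57 = 59.13 in; Ȳ = 885714.62/13809.57 = 64.14 in.

X̄ = 59.13 in, Ȳ = 64.14 in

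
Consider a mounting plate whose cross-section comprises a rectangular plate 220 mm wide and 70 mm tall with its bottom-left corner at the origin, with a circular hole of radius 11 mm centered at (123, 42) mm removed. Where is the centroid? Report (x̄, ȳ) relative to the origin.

x̄ = 109.67 mm, ȳ = 34.82 mm

plate: A = 220 × 70 = 15400.00, centroid at (110.00, 35.00).
hole: A = −π·11² = -380.13, centroid at (123.00, 42.00).
ΣA = 15019.87 mm²
ΣAx̄ = (15400.00)(110.00) + (-380.13)(123.00) = 1647243.68 mm³
ΣAȳ = (15400.00)(35.00) + (-380.13)(42.00) = 523034.43 mm³
x̄ = 1647243.68 / 15019.87 = 109.67 mm
ȳ = 523034.43 / 15019.87 = 34.82 mm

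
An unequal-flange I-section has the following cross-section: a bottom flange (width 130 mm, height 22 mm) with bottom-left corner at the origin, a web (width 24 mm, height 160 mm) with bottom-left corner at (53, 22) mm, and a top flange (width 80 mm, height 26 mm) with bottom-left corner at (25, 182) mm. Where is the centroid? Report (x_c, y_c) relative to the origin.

x_c = 65.00 mm, y_c = 94.39 mm

bottom flange: A = 130 × 22 = 2860.00, centroid at (65.00, 11.00).
web: A = 24 × 160 = 3840.00, centroid at (65.00, 102.00).
top flange: A = 80 × 26 = 2080.00, centroid at (65.00, 195.00).
ΣA = 8780.00 mm²
ΣAx_c = (2860.00)(65.00) + (3840.00)(65.00) + (2080.00)(65.00) = 570700.00 mm³
ΣAy_c = (2860.00)(11.00) + (3840.00)(102.00) + (2080.00)(195.00) = 828740.00 mm³
x_c = 570700.00 / 8780.00 = 65.00 mm
y_c = 828740.00 / 8780.00 = 94.39 mm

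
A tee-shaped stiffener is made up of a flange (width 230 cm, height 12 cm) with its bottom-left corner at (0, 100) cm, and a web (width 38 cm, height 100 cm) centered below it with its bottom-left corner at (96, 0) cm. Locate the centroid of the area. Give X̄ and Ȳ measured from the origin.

X̄ = 115.00 cm, Ȳ = 73.56 cm

web: A = 38 × 100 = 3800.00, centroid at (115.00, 50.00).
flange: A = 230 × 12 = 2760.00, centroid at (115.00, 106.00).
ΣA = 6560.00 cm²
ΣAX̄ = (3800.00)(115.00) + (2760.00)(115.00) = 754400.00 cm³
ΣAȲ = (3800.00)(50.00) + (2760.00)(106.00) = 482560.00 cm³
X̄ = 754400.00 / 6560.00 = 115.00 cm
Ȳ = 482560.00 / 6560.00 = 73.56 cm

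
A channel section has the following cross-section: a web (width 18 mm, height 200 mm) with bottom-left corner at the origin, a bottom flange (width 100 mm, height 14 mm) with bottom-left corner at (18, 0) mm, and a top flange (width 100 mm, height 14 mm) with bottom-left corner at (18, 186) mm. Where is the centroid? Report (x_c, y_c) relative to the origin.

Part | A | x̄ᵢ | ȳᵢ | A·x̄ᵢ | A·ȳᵢ
web | 3600.00 | 9.00 | 100.00 | 32400.00 | 360000.00
bottom flange | 1400.00 | 68.00 | 7.00 | 95200.00 | 9800.00
top flange | 1400.00 | 68.00 | 193.00 | 95200.00 | 270200.00
Σ | 6400.00 |  |  | 222800.00 | 640000.00
x_c = 222800.00 / 6400.00 = 34.81 mm
y_c = 640000.00 / 6400.00 = 100.00 mm

x_c = 34.81 mm, y_c = 100.00 mm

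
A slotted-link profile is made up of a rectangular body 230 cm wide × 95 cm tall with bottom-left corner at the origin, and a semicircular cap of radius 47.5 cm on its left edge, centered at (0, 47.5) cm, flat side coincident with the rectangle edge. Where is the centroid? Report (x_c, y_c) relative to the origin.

Part | A | x̄ᵢ | ȳᵢ | A·x̄ᵢ | A·ȳᵢ
rectangular body | 21850.00 | 115.00 | 47.50 | 2512750.00 | 1037875.00
semicircular end | 3544.11 | -20.16 | 47.50 | -71447.92 | 168345.19
Σ | 25394.11 |  |  | 2441302.08 | 1206220.19
x_c = 2441302.08 / 25394.11 = 96.14 cm
y_c = 1206220.19 / 25394.11 = 47.50 cm

x_c = 96.14 cm, y_c = 47.50 cm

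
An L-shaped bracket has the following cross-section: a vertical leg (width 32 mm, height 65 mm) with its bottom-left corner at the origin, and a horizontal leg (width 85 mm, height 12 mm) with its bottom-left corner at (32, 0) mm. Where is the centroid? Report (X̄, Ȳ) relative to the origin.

vertical leg: A = 32 × 65 = 2080.00, centroid at (16.00, 32.50).
horizontal leg: A = 85 × 12 = 1020.00, centroid at (74.50, 6.00).
ΣA = 3100.00 mm²
ΣAX̄ = (2080.00)(16.00) + (1020.00)(74.50) = 109270.00 mm³
ΣAȲ = (2080.00)(32.50) + (1020.00)(6.00) = 73720.00 mm³
X̄ = 109270.00 / 3100.00 = 35.25 mm
Ȳ = 73720.00 / 3100.00 = 23.78 mm

X̄ = 35.25 mm, Ȳ = 23.78 mm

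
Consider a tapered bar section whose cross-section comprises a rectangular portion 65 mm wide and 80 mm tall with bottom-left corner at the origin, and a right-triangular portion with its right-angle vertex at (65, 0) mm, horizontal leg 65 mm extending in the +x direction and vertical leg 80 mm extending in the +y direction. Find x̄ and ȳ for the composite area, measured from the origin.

Part | A | x̄ᵢ | ȳᵢ | A·x̄ᵢ | A·ȳᵢ
rectangular portion | 5200.00 | 32.50 | 40.00 | 169000.00 | 208000.00
triangular portion | 2600.00 | 86.67 | 26.67 | 225333.33 | 69333.33
Σ | 7800.00 |  |  | 394333.33 | 277333.33
x̄ = 394333.33 / 7800.00 = 50.56 mm
ȳ = 277333.33 / 7800.00 = 35.56 mm

x̄ = 50.56 mm, ȳ = 35.56 mm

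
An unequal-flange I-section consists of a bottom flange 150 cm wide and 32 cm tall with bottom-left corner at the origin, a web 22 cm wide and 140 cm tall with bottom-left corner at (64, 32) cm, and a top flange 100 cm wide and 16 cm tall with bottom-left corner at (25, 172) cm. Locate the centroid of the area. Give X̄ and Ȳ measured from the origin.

X̄ = 75.00 cm, Ȳ = 71.62 cm

bottom flange: A = 150 × 32 = 4800.00, centroid at (75.00, 16.00).
web: A = 22 × 140 = 3080.00, centroid at (75.00, 102.00).
top flange: A = 100 × 16 = 1600.00, centroid at (75.00, 180.00).
ΣA = 9480.00 cm², ΣAX̄ = 711000.00 cm³, ΣAȲ = 678960.00 cm³.
X̄ = 711000.00/9480.00 = 75.00 cm; Ȳ = 678960.00/9480.00 = 71.62 cm.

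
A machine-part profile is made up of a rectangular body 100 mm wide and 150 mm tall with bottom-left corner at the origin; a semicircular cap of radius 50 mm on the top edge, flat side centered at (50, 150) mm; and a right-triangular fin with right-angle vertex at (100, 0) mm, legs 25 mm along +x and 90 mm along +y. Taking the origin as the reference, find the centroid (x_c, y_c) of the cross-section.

Part | A | x̄ᵢ | ȳᵢ | A·x̄ᵢ | A·ȳᵢ
rectangular body | 15000.00 | 50.00 | 75.00 | 750000.00 | 1125000.00
semicircular top | 3926.99 | 50.00 | 171.22 | 196349.54 | 672381.96
triangular fin | 1125.00 | 108.33 | 30.00 | 121875.00 | 33750.00
Σ | 20051.99 |  |  | 1068224.54 | 1831131.96
x_c = 1068224.54 / 20051.99 = 53.27 mm
y_c = 1831131.96 / 20051.99 = 91.32 mm

x_c = 53.27 mm, y_c = 91.32 mm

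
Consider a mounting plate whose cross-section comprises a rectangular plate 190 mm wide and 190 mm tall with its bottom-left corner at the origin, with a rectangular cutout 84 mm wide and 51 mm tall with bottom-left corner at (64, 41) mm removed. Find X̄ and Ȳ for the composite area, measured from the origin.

plate: A = 190 × 190 = 36100.00, centroid at (95.00, 95.00).
hole: A = −(84 × 51) = -4284.00, centroid at (106.00, 66.50).
ΣA = 31816.00 mm²
ΣAX̄ = (36100.00)(95.00) + (-4284.00)(106.00) = 2975396.00 mm³
ΣAȲ = (36100.00)(95.00) + (-4284.00)(66.50) = 3144614.00 mm³
X̄ = 2975396.00 / 31816.00 = 93.52 mm
Ȳ = 3144614.00 / 31816.00 = 98.84 mm

X̄ = 93.52 mm, Ȳ = 98.84 mm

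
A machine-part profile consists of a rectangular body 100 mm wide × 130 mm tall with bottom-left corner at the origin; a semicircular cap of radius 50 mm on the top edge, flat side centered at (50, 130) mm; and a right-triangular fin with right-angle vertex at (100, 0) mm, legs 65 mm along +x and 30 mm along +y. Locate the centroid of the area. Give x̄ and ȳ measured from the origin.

x̄ = 53.90 mm, ȳ = 80.92 mm

Part | A | x̄ᵢ | ȳᵢ | A·x̄ᵢ | A·ȳᵢ
rectangular body | 13000.00 | 50.00 | 65.00 | 650000.00 | 845000.00
semicircular top | 3926.99 | 50.00 | 151.22 | 196349.54 | 593842.14
triangular fin | 975.00 | 121.67 | 10.00 | 118625.00 | 9750.00
Σ | 17901.99 |  |  | 964974.54 | 1448592.14
x̄ = 964974.54 / 17901.99 = 53.90 mm
ȳ = 1448592.14 / 17901.99 = 80.92 mm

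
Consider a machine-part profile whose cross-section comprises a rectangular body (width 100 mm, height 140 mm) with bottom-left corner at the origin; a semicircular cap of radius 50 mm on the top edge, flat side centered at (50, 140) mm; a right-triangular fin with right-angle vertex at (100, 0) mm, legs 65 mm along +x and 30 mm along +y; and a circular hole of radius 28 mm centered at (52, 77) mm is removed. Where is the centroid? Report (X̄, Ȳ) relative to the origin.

X̄ = 53.95 mm, Ȳ = 87.18 mm

Part | A | x̄ᵢ | ȳᵢ | A·x̄ᵢ | A·ȳᵢ
rectangular body | 14000.00 | 50.00 | 70.00 | 700000.00 | 980000.00
semicircular top | 3926.99 | 50.00 | 161.22 | 196349.54 | 633112.05
triangular fin | 975.00 | 121.67 | 10.00 | 118625.00 | 9750.00
hole | -2463.01 | 52.00 | 77.00 | -128076.45 | -189651.67
Σ | 16438.98 |  |  | 886898.09 | 1433210.38
X̄ = 886898.09 / 16438.98 = 53.95 mm
Ȳ = 1433210.38 / 16438.98 = 87.18 mm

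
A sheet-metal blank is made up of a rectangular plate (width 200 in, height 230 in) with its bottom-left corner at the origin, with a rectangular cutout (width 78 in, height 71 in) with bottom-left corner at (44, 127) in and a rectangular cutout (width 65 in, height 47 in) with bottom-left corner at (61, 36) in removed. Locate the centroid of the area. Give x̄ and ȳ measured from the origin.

x̄ = 103.05 in, ȳ = 112.50 in

Part | A | x̄ᵢ | ȳᵢ | A·x̄ᵢ | A·ȳᵢ
plate | 46000.00 | 100.00 | 115.00 | 4600000.00 | 5290000.00
hole 1 | -5538.00 | 83.00 | 162.50 | -459654.00 | -899925.00
hole 2 | -3055.00 | 93.50 | 59.50 | -285642.50 | -181772.50
Σ | 37407.00 |  |  | 3854703.50 | 4208302.50
x̄ = 3854703.50 / 37407.00 = 103.05 in
ȳ = 4208302.50 / 37407.00 = 112.50 in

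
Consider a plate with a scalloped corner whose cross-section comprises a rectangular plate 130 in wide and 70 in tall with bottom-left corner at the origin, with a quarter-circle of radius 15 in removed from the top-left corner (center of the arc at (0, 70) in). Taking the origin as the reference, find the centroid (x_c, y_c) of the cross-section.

x_c = 66.16 in, y_c = 34.43 in

plate: A = 130 × 70 = 9100.00, centroid at (65.00, 35.00).
removed quarter-circle: A = −¼π·15² = -176.71, centroid at (6.37, 63.63).
ΣA = 8923.29 in²
ΣAx_c = (9100.00)(65.00) + (-176.71)(6.37) = 590375.00 in³
ΣAy_c = (9100.00)(35.00) + (-176.71)(63.63) = 307254.98 in³
x_c = 590375.00 / 8923.29 = 66.16 in
y_c = 307254.98 / 8923.29 = 34.43 in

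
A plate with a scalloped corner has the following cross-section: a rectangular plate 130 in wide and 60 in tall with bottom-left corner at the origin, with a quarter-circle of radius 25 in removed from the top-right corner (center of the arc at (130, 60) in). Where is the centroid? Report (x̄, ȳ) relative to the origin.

plate: A = 130 × 60 = 7800.00, centroid at (65.00, 30.00).
removed quarter-circle: A = −¼π·25² = -490.87, centroid at (119.39, 49.39).
ΣA = 7309.13 in², ΣAx̄ = 448394.73 in³, ΣAȳ = 209755.90 in³.
x̄ = 448394.73/7309.13 = 61.35 in; ȳ = 209755.90/7309.13 = 28.70 in.

x̄ = 61.35 in, ȳ = 28.70 in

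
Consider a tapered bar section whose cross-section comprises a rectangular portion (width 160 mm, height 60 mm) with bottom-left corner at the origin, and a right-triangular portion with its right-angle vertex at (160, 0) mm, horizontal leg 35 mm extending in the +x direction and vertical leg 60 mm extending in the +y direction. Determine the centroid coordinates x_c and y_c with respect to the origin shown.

rectangular portion: A = 160 × 60 = 9600.00, centroid at (80.00, 30.00).
triangular portion: A = ½·35·60 = 1050.00, centroid at (171.67, 20.00).
ΣA = 10650.00 mm², ΣAx_c = 948250.00 mm³, ΣAy_c = 309000.00 mm³.
x_c = 948250.00/10650.00 = 89.04 mm; y_c = 309000.00/10650.00 = 29.01 mm.

x_c = 89.04 mm, y_c = 29.01 mm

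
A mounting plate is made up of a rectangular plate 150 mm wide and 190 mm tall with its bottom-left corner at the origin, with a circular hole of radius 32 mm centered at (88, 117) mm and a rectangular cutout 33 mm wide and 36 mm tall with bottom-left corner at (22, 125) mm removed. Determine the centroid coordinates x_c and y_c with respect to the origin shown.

x_c = 75.06 mm, y_c = 89.70 mm

plate: A = 150 × 190 = 28500.00, centroid at (75.00, 95.00).
hole 1: A = −π·32² = -3216.99, centroid at (88.00, 117.00).
hole 2: A = −(33 × 36) = -1188.00, centroid at (38.50, 143.00).
ΣA = 24095.01 mm², ΣAx_c = 1808666.80 mm³, ΣAy_c = 2161228.07 mm³.
x_c = 1808666.80/24095.01 = 75.06 mm; y_c = 2161228.07/24095.01 = 89.70 mm.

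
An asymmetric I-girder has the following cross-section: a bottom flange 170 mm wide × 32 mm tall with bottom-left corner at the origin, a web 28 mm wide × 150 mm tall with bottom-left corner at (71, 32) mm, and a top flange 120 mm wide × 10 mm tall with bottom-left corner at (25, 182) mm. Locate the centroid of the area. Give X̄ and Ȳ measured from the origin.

X̄ = 85.00 mm, Ȳ = 70.19 mm

Part | A | x̄ᵢ | ȳᵢ | A·x̄ᵢ | A·ȳᵢ
bottom flange | 5440.00 | 85.00 | 16.00 | 462400.00 | 87040.00
web | 4200.00 | 85.00 | 107.00 | 357000.00 | 449400.00
top flange | 1200.00 | 85.00 | 187.00 | 102000.00 | 224400.00
Σ | 10840.00 |  |  | 921400.00 | 760840.00
X̄ = 921400.00 / 10840.00 = 85.00 mm
Ȳ = 760840.00 / 10840.00 = 70.19 mm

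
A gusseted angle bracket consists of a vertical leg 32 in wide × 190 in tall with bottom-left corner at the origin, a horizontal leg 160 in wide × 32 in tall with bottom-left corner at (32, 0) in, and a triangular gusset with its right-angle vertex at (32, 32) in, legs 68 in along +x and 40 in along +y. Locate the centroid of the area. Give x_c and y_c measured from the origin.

vertical leg: A = 32 × 190 = 6080.00, centroid at (16.00, 95.00).
horizontal leg: A = 160 × 32 = 5120.00, centroid at (112.00, 16.00).
gusset: A = ½·68·40 = 1360.00, centroid at (54.67, 45.33).
ΣA = 12560.00 in², ΣAx_c = 745066.67 in³, ΣAy_c = 721173.33 in³.
x_c = 745066.67/12560.00 = 59.32 in; y_c = 721173.33/12560.00 = 57.42 in.

x_c = 59.32 in, y_c = 57.42 in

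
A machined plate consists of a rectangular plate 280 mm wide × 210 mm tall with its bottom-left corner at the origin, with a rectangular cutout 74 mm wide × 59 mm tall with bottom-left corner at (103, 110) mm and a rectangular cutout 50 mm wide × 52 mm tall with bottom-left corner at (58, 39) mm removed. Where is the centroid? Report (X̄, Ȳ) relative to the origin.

X̄ = 142.86 mm, Ȳ = 104.10 mm

plate: A = 280 × 210 = 58800.00, centroid at (140.00, 105.00).
hole 1: A = −(74 × 59) = -4366.00, centroid at (140.00, 139.50).
hole 2: A = −(50 × 52) = -2600.00, centroid at (83.00, 65.00).
ΣA = 51834.00 mm², ΣAX̄ = 7404960.00 mm³, ΣAȲ = 5395943.00 mm³.
X̄ = 7404960.00/51834.00 = 142.86 mm; Ȳ = 5395943.00/51834.00 = 104.10 mm.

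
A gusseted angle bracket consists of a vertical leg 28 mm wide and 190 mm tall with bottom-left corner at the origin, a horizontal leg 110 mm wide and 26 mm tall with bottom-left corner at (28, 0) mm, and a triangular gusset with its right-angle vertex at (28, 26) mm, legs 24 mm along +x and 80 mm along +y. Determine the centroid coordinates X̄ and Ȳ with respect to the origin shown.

X̄ = 37.90 mm, Ȳ = 64.89 mm

vertical leg: A = 28 × 190 = 5320.00, centroid at (14.00, 95.00).
horizontal leg: A = 110 × 26 = 2860.00, centroid at (83.00, 13.00).
gusset: A = ½·24·80 = 960.00, centroid at (36.00, 52.67).
ΣA = 9140.00 mm², ΣAX̄ = 346420.00 mm³, ΣAȲ = 593140.00 mm³.
X̄ = 346420.00/9140.00 = 37.90 mm; Ȳ = 593140.00/9140.00 = 64.89 mm.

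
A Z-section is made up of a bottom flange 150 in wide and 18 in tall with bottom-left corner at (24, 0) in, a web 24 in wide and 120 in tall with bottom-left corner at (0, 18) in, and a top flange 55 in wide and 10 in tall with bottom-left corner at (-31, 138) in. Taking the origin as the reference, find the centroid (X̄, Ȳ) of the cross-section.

Part | A | x̄ᵢ | ȳᵢ | A·x̄ᵢ | A·ȳᵢ
bottom flange | 2700.00 | 99.00 | 9.00 | 267300.00 | 24300.00
web | 2880.00 | 12.00 | 78.00 | 34560.00 | 224640.00
top flange | 550.00 | -3.50 | 143.00 | -1925.00 | 78650.00
Σ | 6130.00 |  |  | 299935.00 | 327590.00
X̄ = 299935.00 / 6130.00 = 48.93 in
Ȳ = 327590.00 / 6130.00 = 53.44 in

X̄ = 48.93 in, Ȳ = 53.44 in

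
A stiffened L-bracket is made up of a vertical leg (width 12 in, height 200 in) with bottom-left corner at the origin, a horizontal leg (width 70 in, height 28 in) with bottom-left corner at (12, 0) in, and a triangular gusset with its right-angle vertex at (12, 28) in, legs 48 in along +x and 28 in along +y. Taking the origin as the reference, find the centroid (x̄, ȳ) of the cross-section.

x̄ = 24.91 in, ȳ = 58.13 in

vertical leg: A = 12 × 200 = 2400.00, centroid at (6.00, 100.00).
horizontal leg: A = 70 × 28 = 1960.00, centroid at (47.00, 14.00).
gusset: A = ½·48·28 = 672.00, centroid at (28.00, 37.33).
ΣA = 5032.00 in²
ΣAx̄ = (2400.00)(6.00) + (1960.00)(47.00) + (672.00)(28.00) = 125336.00 in³
ΣAȳ = (2400.00)(100.00) + (1960.00)(14.00) + (672.00)(37.33) = 292528.00 in³
x̄ = 125336.00 / 5032.00 = 24.91 in
ȳ = 292528.00 / 5032.00 = 58.13 in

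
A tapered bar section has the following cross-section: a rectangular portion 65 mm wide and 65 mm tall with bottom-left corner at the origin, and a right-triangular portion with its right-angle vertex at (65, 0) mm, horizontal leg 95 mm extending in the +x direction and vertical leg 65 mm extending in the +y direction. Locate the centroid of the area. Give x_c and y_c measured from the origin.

rectangular portion: A = 65 × 65 = 4225.00, centroid at (32.50, 32.50).
triangular portion: A = ½·95·65 = 3087.50, centroid at (96.67, 21.67).
ΣA = 7312.50 mm²
ΣAx_c = (4225.00)(32.50) + (3087.50)(96.67) = 435770.83 mm³
ΣAy_c = (4225.00)(32.50) + (3087.50)(21.67) = 204208.33 mm³
x_c = 435770.83 / 7312.50 = 59.59 mm
y_c = 204208.33 / 7312.50 = 27.93 mm

x_c = 59.59 mm, y_c = 27.93 mm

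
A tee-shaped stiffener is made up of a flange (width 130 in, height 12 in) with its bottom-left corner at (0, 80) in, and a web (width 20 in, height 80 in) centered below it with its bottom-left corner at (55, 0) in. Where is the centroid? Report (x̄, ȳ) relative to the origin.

web: A = 20 × 80 = 1600.00, centroid at (65.00, 40.00).
flange: A = 130 × 12 = 1560.00, centroid at (65.00, 86.00).
ΣA = 3160.00 in²
ΣAx̄ = (1600.00)(65.00) + (1560.00)(65.00) = 205400.00 in³
ΣAȳ = (1600.00)(40.00) + (1560.00)(86.00) = 198160.00 in³
x̄ = 205400.00 / 3160.00 = 65.00 in
ȳ = 198160.00 / 3160.00 = 62.71 in

x̄ = 65.00 in, ȳ = 62.71 in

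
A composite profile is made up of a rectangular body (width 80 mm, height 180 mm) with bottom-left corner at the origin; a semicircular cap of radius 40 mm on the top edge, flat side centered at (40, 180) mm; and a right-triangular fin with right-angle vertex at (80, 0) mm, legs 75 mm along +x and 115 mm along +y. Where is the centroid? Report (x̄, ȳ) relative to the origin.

x̄ = 53.21 mm, ȳ = 92.17 mm

rectangular body: A = 80 × 180 = 14400.00, centroid at (40.00, 90.00).
semicircular top: A = ½π·40² = 2513.27, centroid at (40.00, 196.98).
triangular fin: A = ½·75·115 = 4312.50, centroid at (105.00, 38.33).
ΣA = 21225.77 mm²
ΣAx̄ = (14400.00)(40.00) + (2513.27)(40.00) + (4312.50)(105.00) = 1129343.46 mm³
ΣAȳ = (14400.00)(90.00) + (2513.27)(196.98) + (4312.50)(38.33) = 1956368.51 mm³
x̄ = 1129343.46 / 21225.77 = 53.21 mm
ȳ = 1956368.51 / 21225.77 = 92.17 mm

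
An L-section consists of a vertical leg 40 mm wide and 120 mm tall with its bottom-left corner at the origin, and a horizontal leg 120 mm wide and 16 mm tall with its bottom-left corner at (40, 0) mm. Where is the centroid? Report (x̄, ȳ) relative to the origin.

vertical leg: A = 40 × 120 = 4800.00, centroid at (20.00, 60.00).
horizontal leg: A = 120 × 16 = 1920.00, centroid at (100.00, 8.00).
ΣA = 6720.00 mm², ΣAx̄ = 288000.00 mm³, ΣAȳ = 303360.00 mm³.
x̄ = 288000.00/6720.00 = 42.86 mm; ȳ = 303360.00/6720.00 = 45.14 mm.

x̄ = 42.86 mm, ȳ = 45.14 mm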